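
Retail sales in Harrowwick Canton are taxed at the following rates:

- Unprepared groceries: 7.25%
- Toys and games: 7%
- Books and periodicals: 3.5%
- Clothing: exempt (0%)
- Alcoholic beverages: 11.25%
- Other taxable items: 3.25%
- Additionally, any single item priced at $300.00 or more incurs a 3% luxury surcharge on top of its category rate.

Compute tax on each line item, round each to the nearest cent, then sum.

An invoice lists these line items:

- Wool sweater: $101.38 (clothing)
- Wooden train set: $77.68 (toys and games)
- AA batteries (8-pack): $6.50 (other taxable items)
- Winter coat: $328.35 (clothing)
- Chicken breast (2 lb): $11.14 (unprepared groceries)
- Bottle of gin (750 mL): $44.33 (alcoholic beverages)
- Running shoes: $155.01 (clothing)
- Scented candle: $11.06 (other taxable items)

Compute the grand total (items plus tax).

Wool sweater $101.38: clothing → 0% → $0.00
Wooden train set $77.68: toys and games → 7% → $5.44
AA batteries (8-pack) $6.50: other taxable items → 3.25% → $0.21
Winter coat $328.35: clothing → 0% + 3% surcharge = 3% → $9.85
Chicken breast (2 lb) $11.14: unprepared groceries → 7.25% → $0.81
Bottle of gin (750 mL) $44.33: alcoholic beverages → 11.25% → $4.99
Running shoes $155.01: clothing → 0% → $0.00
Scented candle $11.06: other taxable items → 3.25% → $0.36
Subtotal = $735.45; tax = $21.66; total due = $757.11

$757.11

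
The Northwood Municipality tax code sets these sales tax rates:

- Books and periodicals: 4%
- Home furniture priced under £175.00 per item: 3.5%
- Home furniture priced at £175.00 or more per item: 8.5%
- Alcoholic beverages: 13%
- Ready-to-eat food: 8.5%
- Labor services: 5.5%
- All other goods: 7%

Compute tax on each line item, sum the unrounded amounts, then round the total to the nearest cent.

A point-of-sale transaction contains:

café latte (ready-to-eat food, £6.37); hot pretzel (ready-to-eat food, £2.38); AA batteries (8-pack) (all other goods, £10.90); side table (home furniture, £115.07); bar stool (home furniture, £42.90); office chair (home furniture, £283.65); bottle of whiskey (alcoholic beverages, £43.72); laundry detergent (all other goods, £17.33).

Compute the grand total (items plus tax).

Café latte £6.37: ready-to-eat food → 8.5% → £0.54145
Hot pretzel £2.38: ready-to-eat food → 8.5% → £0.2023
AA batteries (8-pack) £10.90: all other goods → 7% → £0.763
Side table £115.07: home furniture, under £175.00 → 3.5% → £4.02745
Bar stool £42.90: home furniture, under £175.00 → 3.5% → £1.5015
Office chair £283.65: home furniture, £175.00 or more → 8.5% → £24.11025
Bottle of whiskey £43.72: alcoholic beverages → 13% → £5.6836
Laundry detergent £17.33: all other goods → 7% → £1.2131
Subtotal = £522.32; unrounded tax = £38.04265 → £38.04; total due = £560.36

£560.36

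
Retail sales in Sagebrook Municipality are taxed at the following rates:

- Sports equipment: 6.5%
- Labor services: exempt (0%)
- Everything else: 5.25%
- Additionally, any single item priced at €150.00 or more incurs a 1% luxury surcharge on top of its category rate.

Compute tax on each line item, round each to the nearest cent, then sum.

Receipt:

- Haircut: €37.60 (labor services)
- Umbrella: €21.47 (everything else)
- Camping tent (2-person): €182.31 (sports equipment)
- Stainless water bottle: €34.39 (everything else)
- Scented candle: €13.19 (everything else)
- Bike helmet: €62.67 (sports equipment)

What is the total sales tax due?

Haircut €37.60: labor services → 0% → €0.00
Umbrella €21.47: everything else → 5.25% → €1.13
Camping tent (2-person) €182.31: sports equipment → 6.5% + 1% surcharge = 7.5% → €13.67
Stainless water bottle €34.39: everything else → 5.25% → €1.81
Scented candle €13.19: everything else → 5.25% → €0.69
Bike helmet €62.67: sports equipment → 6.5% → €4.07
Total tax = €1.13 + €13.67 + €1.81 + €0.69 + €4.07 = €21.37

€21.37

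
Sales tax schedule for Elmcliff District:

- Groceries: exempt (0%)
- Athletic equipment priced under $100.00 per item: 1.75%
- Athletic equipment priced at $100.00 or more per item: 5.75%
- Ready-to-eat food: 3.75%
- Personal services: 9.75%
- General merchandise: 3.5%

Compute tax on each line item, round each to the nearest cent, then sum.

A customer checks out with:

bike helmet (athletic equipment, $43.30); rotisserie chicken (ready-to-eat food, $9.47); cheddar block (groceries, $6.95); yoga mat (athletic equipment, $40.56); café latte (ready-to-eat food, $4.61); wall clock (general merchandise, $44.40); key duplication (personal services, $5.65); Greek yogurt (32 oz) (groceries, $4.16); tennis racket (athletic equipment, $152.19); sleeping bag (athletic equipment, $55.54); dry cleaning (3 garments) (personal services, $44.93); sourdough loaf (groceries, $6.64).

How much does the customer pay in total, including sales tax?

$436.60

Bike helmet $43.30: athletic equipment, under $100.00 → 1.75% → $0.76
Rotisserie chicken $9.47: ready-to-eat food → 3.75% → $0.36
Cheddar block $6.95: groceries → 0% → $0.00
Yoga mat $40.56: athletic equipment, under $100.00 → 1.75% → $0.71
Café latte $4.61: ready-to-eat food → 3.75% → $0.17
Wall clock $44.40: general merchandise → 3.5% → $1.55
Key duplication $5.65: personal services → 9.75% → $0.55
Greek yogurt (32 oz) $4.16: groceries → 0% → $0.00
Tennis racket $152.19: athletic equipment, $100.00 or more → 5.75% → $8.75
Sleeping bag $55.54: athletic equipment, under $100.00 → 1.75% → $0.97
Dry cleaning (3 garments) $44.93: personal services → 9.75% → $4.38
Sourdough loaf $6.64: groceries → 0% → $0.00
Subtotal = $418.40; tax = $18.20; total due = $436.60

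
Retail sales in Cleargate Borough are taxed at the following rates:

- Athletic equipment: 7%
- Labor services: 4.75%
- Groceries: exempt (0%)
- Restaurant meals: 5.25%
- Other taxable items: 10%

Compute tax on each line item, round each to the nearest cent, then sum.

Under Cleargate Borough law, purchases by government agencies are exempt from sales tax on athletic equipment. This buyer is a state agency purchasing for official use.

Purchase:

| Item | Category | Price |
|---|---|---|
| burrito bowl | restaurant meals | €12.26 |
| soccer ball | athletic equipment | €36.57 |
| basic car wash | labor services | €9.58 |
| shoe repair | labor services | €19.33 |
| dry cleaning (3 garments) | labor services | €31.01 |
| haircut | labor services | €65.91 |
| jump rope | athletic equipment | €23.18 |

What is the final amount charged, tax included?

Burrito bowl €12.26: restaurant meals → 5.25% → €0.64
Soccer ball €36.57: athletic equipment, buyer-exempt → 0% → €0.00
Basic car wash €9.58: labor services → 4.75% → €0.46
Shoe repair €19.33: labor services → 4.75% → €0.92
Dry cleaning (3 garments) €31.01: labor services → 4.75% → €1.47
Haircut €65.91: labor services → 4.75% → €3.13
Jump rope €23.18: athletic equipment, buyer-exempt → 0% → €0.00
Subtotal = €197.84; tax = €6.62; total due = €204.46

€204.46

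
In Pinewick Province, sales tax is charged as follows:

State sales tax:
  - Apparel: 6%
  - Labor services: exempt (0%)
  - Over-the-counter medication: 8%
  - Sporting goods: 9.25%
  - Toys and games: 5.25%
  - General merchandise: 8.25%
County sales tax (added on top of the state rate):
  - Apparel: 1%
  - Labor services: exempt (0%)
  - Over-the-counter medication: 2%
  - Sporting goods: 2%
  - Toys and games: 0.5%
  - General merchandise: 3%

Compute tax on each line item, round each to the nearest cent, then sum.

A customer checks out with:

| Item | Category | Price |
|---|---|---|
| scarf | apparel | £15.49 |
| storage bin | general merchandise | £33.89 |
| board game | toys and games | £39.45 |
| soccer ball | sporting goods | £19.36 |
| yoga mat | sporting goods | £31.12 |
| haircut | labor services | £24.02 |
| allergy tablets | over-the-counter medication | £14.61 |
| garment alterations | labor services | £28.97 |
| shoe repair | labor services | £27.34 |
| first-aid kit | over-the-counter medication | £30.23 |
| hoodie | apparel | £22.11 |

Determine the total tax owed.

£18.87

Scarf £15.49: apparel → 6% + 1% county = 7% → £1.08
Storage bin £33.89: general merchandise → 8.25% + 3% county = 11.25% → £3.81
Board game £39.45: toys and games → 5.25% + 0.5% county = 5.75% → £2.27
Soccer ball £19.36: sporting goods → 9.25% + 2% county = 11.25% → £2.18
Yoga mat £31.12: sporting goods → 9.25% + 2% county = 11.25% → £3.50
Haircut £24.02: labor services → 0% + 0% county = 0% → £0.00
Allergy tablets £14.61: over-the-counter medication → 8% + 2% county = 10% → £1.46
Garment alterations £28.97: labor services → 0% + 0% county = 0% → £0.00
Shoe repair £27.34: labor services → 0% + 0% county = 0% → £0.00
First-aid kit £30.23: over-the-counter medication → 8% + 2% county = 10% → £3.02
Hoodie £22.11: apparel → 6% + 1% county = 7% → £1.55
Total tax = £1.08 + £3.81 + £2.27 + £2.18 + £3.50 + £1.46 + £3.02 + £1.55 = £18.87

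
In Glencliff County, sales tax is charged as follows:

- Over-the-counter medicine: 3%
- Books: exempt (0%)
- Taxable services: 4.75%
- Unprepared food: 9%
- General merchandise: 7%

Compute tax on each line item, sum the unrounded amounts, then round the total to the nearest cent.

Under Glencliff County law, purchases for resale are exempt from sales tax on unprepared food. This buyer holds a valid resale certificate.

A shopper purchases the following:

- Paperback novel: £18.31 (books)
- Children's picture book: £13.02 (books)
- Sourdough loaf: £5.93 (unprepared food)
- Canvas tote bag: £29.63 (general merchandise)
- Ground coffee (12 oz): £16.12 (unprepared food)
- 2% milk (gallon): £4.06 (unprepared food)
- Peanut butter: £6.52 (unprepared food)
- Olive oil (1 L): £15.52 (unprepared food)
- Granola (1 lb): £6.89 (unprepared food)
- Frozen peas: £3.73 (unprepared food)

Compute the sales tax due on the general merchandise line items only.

Canvas tote bag £29.63: general merchandise → 7% → £2.0741
Tax on general merchandise: unrounded sum = £2.0741 → £2.07

£2.07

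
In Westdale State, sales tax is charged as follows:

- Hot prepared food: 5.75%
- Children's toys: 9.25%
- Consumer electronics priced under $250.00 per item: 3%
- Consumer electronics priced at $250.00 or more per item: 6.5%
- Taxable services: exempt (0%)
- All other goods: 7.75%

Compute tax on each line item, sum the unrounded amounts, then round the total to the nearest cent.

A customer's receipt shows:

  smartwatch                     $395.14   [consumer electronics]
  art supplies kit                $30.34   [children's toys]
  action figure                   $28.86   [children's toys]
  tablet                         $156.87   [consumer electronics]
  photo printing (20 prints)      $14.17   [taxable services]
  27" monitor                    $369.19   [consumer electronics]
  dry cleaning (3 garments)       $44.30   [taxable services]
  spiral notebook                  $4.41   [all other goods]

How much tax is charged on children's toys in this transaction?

Art supplies kit $30.34: children's toys → 9.25% → $2.80645
Action figure $28.86: children's toys → 9.25% → $2.66955
Tax on children's toys: unrounded sum = $5.476 → $5.48

$5.48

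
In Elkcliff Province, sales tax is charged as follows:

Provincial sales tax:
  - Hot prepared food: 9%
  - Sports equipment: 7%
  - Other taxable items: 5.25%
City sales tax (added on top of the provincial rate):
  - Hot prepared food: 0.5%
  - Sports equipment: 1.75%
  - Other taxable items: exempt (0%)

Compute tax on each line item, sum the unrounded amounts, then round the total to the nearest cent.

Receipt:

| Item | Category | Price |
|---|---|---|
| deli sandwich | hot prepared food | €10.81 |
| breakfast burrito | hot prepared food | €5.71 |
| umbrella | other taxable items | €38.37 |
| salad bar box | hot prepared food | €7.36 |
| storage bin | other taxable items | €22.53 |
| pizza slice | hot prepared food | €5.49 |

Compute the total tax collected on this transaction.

Deli sandwich €10.81: hot prepared food → 9% + 0.5% city = 9.5% → €1.02695
Breakfast burrito €5.71: hot prepared food → 9% + 0.5% city = 9.5% → €0.54245
Umbrella €38.37: other taxable items → 5.25% + 0% city = 5.25% → €2.014425
Salad bar box €7.36: hot prepared food → 9% + 0.5% city = 9.5% → €0.6992
Storage bin €22.53: other taxable items → 5.25% + 0% city = 5.25% → €1.182825
Pizza slice €5.49: hot prepared food → 9% + 0.5% city = 9.5% → €0.52155
Unrounded tax sum = €5.9874 → €5.99

€5.99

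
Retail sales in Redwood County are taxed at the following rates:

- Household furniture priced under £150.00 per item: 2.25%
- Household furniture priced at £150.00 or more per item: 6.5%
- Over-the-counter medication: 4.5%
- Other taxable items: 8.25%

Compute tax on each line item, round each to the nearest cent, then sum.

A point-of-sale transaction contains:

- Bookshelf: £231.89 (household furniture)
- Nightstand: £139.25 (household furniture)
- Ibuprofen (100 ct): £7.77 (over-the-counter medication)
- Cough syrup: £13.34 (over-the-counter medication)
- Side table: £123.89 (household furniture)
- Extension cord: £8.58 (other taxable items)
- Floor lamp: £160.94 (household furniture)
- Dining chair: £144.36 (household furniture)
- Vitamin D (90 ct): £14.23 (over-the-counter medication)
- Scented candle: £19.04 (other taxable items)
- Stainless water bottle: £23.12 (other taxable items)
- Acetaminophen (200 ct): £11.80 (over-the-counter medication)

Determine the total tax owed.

Bookshelf £231.89: household furniture, £150.00 or more → 6.5% → £15.07
Nightstand £139.25: household furniture, under £150.00 → 2.25% → £3.13
Ibuprofen (100 ct) £7.77: over-the-counter medication → 4.5% → £0.35
Cough syrup £13.34: over-the-counter medication → 4.5% → £0.60
Side table £123.89: household furniture, under £150.00 → 2.25% → £2.79
Extension cord £8.58: other taxable items → 8.25% → £0.71
Floor lamp £160.94: household furniture, £150.00 or more → 6.5% → £10.46
Dining chair £144.36: household furniture, under £150.00 → 2.25% → £3.25
Vitamin D (90 ct) £14.23: over-the-counter medication → 4.5% → £0.64
Scented candle £19.04: other taxable items → 8.25% → £1.57
Stainless water bottle £23.12: other taxable items → 8.25% → £1.91
Acetaminophen (200 ct) £11.80: over-the-counter medication → 4.5% → £0.53
Total tax = £15.07 + £3.13 + £0.35 + £0.60 + £2.79 + £0.71 + £10.46 + £3.25 + £0.64 + £1.57 + £1.91 + £0.53 = £41.01

£41.01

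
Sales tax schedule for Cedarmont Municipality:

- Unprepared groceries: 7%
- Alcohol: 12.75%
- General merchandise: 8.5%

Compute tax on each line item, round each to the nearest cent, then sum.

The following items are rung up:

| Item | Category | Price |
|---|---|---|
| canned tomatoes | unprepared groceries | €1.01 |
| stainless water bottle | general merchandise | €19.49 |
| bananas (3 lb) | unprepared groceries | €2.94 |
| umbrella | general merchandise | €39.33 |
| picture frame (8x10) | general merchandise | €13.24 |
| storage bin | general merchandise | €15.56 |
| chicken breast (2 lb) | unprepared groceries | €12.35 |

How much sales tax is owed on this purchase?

€8.59

Canned tomatoes €1.01: unprepared groceries → 7% → €0.07
Stainless water bottle €19.49: general merchandise → 8.5% → €1.66
Bananas (3 lb) €2.94: unprepared groceries → 7% → €0.21
Umbrella €39.33: general merchandise → 8.5% → €3.34
Picture frame (8x10) €13.24: general merchandise → 8.5% → €1.13
Storage bin €15.56: general merchandise → 8.5% → €1.32
Chicken breast (2 lb) €12.35: unprepared groceries → 7% → €0.86
Total tax = €0.07 + €1.66 + €0.21 + €3.34 + €1.13 + €1.32 + €0.86 = €8.59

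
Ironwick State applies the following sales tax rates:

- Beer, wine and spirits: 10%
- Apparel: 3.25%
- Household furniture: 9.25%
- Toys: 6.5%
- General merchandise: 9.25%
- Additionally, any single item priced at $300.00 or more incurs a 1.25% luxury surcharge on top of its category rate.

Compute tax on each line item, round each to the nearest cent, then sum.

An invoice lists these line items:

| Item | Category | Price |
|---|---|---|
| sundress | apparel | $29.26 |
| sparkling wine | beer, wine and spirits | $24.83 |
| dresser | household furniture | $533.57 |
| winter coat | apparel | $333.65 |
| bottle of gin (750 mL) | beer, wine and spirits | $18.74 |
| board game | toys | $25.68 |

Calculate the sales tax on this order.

Sundress $29.26: apparel → 3.25% → $0.95
Sparkling wine $24.83: beer, wine and spirits → 10% → $2.48
Dresser $533.57: household furniture → 9.25% + 1.25% surcharge = 10.5% → $56.02
Winter coat $333.65: apparel → 3.25% + 1.25% surcharge = 4.5% → $15.01
Bottle of gin (750 mL) $18.74: beer, wine and spirits → 10% → $1.87
Board game $25.68: toys → 6.5% → $1.67
Total tax = $0.95 + $2.48 + $56.02 + $15.01 + $1.87 + $1.67 = $78.00

$78.00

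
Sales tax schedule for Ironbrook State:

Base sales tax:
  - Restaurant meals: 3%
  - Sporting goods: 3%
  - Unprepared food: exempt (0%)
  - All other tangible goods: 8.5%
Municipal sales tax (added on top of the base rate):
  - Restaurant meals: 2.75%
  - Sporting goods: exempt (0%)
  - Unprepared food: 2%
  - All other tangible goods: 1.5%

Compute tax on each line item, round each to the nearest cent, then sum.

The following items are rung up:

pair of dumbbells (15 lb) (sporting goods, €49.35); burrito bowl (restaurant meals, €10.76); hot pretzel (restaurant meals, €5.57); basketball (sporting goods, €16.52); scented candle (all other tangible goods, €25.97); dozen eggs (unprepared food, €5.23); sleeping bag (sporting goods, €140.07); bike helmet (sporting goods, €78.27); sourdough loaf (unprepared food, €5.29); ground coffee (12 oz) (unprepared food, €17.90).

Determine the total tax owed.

€12.64

Pair of dumbbells (15 lb) €49.35: sporting goods → 3% + 0% municipal = 3% → €1.48
Burrito bowl €10.76: restaurant meals → 3% + 2.75% municipal = 5.75% → €0.62
Hot pretzel €5.57: restaurant meals → 3% + 2.75% municipal = 5.75% → €0.32
Basketball €16.52: sporting goods → 3% + 0% municipal = 3% → €0.50
Scented candle €25.97: all other tangible goods → 8.5% + 1.5% municipal = 10% → €2.60
Dozen eggs €5.23: unprepared food → 0% + 2% municipal = 2% → €0.10
Sleeping bag €140.07: sporting goods → 3% + 0% municipal = 3% → €4.20
Bike helmet €78.27: sporting goods → 3% + 0% municipal = 3% → €2.35
Sourdough loaf €5.29: unprepared food → 0% + 2% municipal = 2% → €0.11
Ground coffee (12 oz) €17.90: unprepared food → 0% + 2% municipal = 2% → €0.36
Total tax = €1.48 + €0.62 + €0.32 + €0.50 + €2.60 + €0.10 + €4.20 + €2.35 + €0.11 + €0.36 = €12.64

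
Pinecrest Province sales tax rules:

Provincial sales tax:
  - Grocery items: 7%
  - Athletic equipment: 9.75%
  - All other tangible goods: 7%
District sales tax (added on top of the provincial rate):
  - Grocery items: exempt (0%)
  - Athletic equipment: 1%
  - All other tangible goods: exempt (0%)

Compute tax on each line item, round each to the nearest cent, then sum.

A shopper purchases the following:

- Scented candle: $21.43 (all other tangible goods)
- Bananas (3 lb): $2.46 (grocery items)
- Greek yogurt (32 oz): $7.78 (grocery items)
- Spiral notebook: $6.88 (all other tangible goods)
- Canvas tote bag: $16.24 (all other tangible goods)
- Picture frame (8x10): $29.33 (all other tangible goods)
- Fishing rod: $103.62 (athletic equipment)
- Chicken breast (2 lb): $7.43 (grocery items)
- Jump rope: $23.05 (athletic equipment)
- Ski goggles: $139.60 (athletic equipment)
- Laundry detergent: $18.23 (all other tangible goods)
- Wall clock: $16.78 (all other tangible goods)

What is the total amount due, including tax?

Scented candle $21.43: all other tangible goods → 7% + 0% district = 7% → $1.50
Bananas (3 lb) $2.46: grocery items → 7% + 0% district = 7% → $0.17
Greek yogurt (32 oz) $7.78: grocery items → 7% + 0% district = 7% → $0.54
Spiral notebook $6.88: all other tangible goods → 7% + 0% district = 7% → $0.48
Canvas tote bag $16.24: all other tangible goods → 7% + 0% district = 7% → $1.14
Picture frame (8x10) $29.33: all other tangible goods → 7% + 0% district = 7% → $2.05
Fishing rod $103.62: athletic equipment → 9.75% + 1% district = 10.75% → $11.14
Chicken breast (2 lb) $7.43: grocery items → 7% + 0% district = 7% → $0.52
Jump rope $23.05: athletic equipment → 9.75% + 1% district = 10.75% → $2.48
Ski goggles $139.60: athletic equipment → 9.75% + 1% district = 10.75% → $15.01
Laundry detergent $18.23: all other tangible goods → 7% + 0% district = 7% → $1.28
Wall clock $16.78: all other tangible goods → 7% + 0% district = 7% → $1.17
Subtotal = $392.83; tax = $37.48; total due = $430.31

$430.31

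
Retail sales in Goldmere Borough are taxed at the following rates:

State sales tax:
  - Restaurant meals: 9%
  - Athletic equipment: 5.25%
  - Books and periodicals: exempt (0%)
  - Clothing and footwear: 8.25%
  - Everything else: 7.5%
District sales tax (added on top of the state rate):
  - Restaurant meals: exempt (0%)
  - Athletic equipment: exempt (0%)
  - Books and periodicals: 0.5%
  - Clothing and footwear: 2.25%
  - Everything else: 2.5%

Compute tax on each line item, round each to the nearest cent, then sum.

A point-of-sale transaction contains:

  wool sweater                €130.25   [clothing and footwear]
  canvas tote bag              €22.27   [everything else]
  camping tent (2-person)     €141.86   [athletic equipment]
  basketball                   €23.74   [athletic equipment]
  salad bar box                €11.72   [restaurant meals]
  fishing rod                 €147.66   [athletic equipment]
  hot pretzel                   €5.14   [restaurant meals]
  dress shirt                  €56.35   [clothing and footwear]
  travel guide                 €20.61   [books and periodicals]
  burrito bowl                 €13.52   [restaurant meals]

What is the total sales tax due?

€41.11

Wool sweater €130.25: clothing and footwear → 8.25% + 2.25% district = 10.5% → €13.68
Canvas tote bag €22.27: everything else → 7.5% + 2.5% district = 10% → €2.23
Camping tent (2-person) €141.86: athletic equipment → 5.25% + 0% district = 5.25% → €7.45
Basketball €23.74: athletic equipment → 5.25% + 0% district = 5.25% → €1.25
Salad bar box €11.72: restaurant meals → 9% + 0% district = 9% → €1.05
Fishing rod €147.66: athletic equipment → 5.25% + 0% district = 5.25% → €7.75
Hot pretzel €5.14: restaurant meals → 9% + 0% district = 9% → €0.46
Dress shirt €56.35: clothing and footwear → 8.25% + 2.25% district = 10.5% → €5.92
Travel guide €20.61: books and periodicals → 0% + 0.5% district = 0.5% → €0.10
Burrito bowl €13.52: restaurant meals → 9% + 0% district = 9% → €1.22
Total tax = €13.68 + €2.23 + €7.45 + €1.25 + €1.05 + €7.75 + €0.46 + €5.92 + €0.10 + €1.22 = €41.11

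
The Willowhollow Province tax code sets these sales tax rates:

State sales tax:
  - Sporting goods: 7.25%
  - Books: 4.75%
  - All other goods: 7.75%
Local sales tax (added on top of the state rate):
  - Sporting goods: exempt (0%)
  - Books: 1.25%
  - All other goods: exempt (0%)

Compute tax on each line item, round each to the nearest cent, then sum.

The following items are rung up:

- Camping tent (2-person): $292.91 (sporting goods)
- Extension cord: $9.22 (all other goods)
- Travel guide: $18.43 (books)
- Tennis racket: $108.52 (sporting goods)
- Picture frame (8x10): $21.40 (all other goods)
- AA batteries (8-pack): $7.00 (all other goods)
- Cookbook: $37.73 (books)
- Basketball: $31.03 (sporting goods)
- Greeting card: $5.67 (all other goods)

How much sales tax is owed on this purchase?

$38.08

Camping tent (2-person) $292.91: sporting goods → 7.25% + 0% local = 7.25% → $21.24
Extension cord $9.22: all other goods → 7.75% + 0% local = 7.75% → $0.71
Travel guide $18.43: books → 4.75% + 1.25% local = 6% → $1.11
Tennis racket $108.52: sporting goods → 7.25% + 0% local = 7.25% → $7.87
Picture frame (8x10) $21.40: all other goods → 7.75% + 0% local = 7.75% → $1.66
AA batteries (8-pack) $7.00: all other goods → 7.75% + 0% local = 7.75% → $0.54
Cookbook $37.73: books → 4.75% + 1.25% local = 6% → $2.26
Basketball $31.03: sporting goods → 7.25% + 0% local = 7.25% → $2.25
Greeting card $5.67: all other goods → 7.75% + 0% local = 7.75% → $0.44
Total tax = $21.24 + $0.71 + $1.11 + $7.87 + $1.66 + $0.54 + $2.26 + $2.25 + $0.44 = $38.08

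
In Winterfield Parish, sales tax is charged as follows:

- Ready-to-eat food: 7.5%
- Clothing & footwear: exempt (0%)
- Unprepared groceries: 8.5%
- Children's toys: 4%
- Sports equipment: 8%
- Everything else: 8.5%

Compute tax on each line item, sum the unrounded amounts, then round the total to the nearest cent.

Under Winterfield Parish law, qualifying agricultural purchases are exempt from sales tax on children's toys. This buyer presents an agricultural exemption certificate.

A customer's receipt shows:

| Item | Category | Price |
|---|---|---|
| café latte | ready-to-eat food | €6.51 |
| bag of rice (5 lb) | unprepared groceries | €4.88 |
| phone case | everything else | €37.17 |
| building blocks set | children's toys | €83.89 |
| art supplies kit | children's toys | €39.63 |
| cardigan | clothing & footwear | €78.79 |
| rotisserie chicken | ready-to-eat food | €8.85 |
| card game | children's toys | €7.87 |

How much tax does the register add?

€4.73

Café latte €6.51: ready-to-eat food → 7.5% → €0.48825
Bag of rice (5 lb) €4.88: unprepared groceries → 8.5% → €0.4148
Phone case €37.17: everything else → 8.5% → €3.15945
Building blocks set €83.89: children's toys, buyer-exempt → 0% → €0.00
Art supplies kit €39.63: children's toys, buyer-exempt → 0% → €0.00
Cardigan €78.79: clothing & footwear → 0% → €0.00
Rotisserie chicken €8.85: ready-to-eat food → 7.5% → €0.66375
Card game €7.87: children's toys, buyer-exempt → 0% → €0.00
Unrounded tax sum = €4.72625 → €4.73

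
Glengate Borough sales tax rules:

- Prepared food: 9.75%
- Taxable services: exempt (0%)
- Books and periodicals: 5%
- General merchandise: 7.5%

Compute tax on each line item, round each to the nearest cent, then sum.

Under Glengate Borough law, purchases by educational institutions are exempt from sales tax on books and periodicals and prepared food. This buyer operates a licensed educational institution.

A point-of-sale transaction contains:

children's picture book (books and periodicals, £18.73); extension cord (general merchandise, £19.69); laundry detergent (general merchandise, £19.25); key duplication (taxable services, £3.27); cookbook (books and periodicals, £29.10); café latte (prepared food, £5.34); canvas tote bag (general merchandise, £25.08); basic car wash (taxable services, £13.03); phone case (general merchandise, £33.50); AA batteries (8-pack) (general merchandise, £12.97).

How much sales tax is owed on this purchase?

Children's picture book £18.73: books and periodicals, buyer-exempt → 0% → £0.00
Extension cord £19.69: general merchandise → 7.5% → £1.48
Laundry detergent £19.25: general merchandise → 7.5% → £1.44
Key duplication £3.27: taxable services → 0% → £0.00
Cookbook £29.10: books and periodicals, buyer-exempt → 0% → £0.00
Café latte £5.34: prepared food, buyer-exempt → 0% → £0.00
Canvas tote bag £25.08: general merchandise → 7.5% → £1.88
Basic car wash £13.03: taxable services → 0% → £0.00
Phone case £33.50: general merchandise → 7.5% → £2.51
AA batteries (8-pack) £12.97: general merchandise → 7.5% → £0.97
Total tax = £1.48 + £1.44 + £1.88 + £2.51 + £0.97 = £8.28

£8.28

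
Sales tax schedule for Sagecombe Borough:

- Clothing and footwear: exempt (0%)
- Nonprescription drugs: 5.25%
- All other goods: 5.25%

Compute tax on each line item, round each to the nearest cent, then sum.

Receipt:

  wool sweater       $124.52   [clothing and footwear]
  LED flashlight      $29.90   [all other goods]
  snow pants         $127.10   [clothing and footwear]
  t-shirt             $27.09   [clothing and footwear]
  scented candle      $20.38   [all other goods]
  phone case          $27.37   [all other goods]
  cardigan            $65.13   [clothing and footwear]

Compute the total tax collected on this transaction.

Wool sweater $124.52: clothing and footwear → 0% → $0.00
LED flashlight $29.90: all other goods → 5.25% → $1.57
Snow pants $127.10: clothing and footwear → 0% → $0.00
T-shirt $27.09: clothing and footwear → 0% → $0.00
Scented candle $20.38: all other goods → 5.25% → $1.07
Phone case $27.37: all other goods → 5.25% → $1.44
Cardigan $65.13: clothing and footwear → 0% → $0.00
Total tax = $1.57 + $1.07 + $1.44 = $4.08

$4.08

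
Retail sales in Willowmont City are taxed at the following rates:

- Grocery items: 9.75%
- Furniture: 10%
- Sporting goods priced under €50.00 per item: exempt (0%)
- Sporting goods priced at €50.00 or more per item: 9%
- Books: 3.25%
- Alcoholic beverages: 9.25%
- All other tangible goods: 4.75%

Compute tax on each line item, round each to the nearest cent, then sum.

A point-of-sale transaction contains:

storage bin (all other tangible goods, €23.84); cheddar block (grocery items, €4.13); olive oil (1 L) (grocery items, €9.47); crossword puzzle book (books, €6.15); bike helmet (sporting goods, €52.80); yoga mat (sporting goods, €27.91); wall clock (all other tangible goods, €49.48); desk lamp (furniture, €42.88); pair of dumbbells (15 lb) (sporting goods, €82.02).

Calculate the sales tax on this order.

Storage bin €23.84: all other tangible goods → 4.75% → €1.13
Cheddar block €4.13: grocery items → 9.75% → €0.40
Olive oil (1 L) €9.47: grocery items → 9.75% → €0.92
Crossword puzzle book €6.15: books → 3.25% → €0.20
Bike helmet €52.80: sporting goods, €50.00 or more → 9% → €4.75
Yoga mat €27.91: sporting goods, under €50.00 → 0% → €0.00
Wall clock €49.48: all other tangible goods → 4.75% → €2.35
Desk lamp €42.88: furniture → 10% → €4.29
Pair of dumbbells (15 lb) €82.02: sporting goods, €50.00 or more → 9% → €7.38
Total tax = €1.13 + €0.40 + €0.92 + €0.20 + €4.75 + €2.35 + €4.29 + €7.38 = €21.42

€21.42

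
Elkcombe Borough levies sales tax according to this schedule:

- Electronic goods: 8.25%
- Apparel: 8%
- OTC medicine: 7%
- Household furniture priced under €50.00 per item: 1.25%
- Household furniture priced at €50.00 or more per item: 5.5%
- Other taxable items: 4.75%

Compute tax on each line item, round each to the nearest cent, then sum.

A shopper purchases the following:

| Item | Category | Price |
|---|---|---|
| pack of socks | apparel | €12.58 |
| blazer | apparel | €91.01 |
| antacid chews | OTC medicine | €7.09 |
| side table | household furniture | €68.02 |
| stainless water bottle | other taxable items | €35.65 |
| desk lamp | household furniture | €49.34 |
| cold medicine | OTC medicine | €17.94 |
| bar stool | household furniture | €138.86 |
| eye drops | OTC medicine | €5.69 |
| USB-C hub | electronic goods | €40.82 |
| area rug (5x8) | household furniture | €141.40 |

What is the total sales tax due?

Pack of socks €12.58: apparel → 8% → €1.01
Blazer €91.01: apparel → 8% → €7.28
Antacid chews €7.09: OTC medicine → 7% → €0.50
Side table €68.02: household furniture, €50.00 or more → 5.5% → €3.74
Stainless water bottle €35.65: other taxable items → 4.75% → €1.69
Desk lamp €49.34: household furniture, under €50.00 → 1.25% → €0.62
Cold medicine €17.94: OTC medicine → 7% → €1.26
Bar stool €138.86: household furniture, €50.00 or more → 5.5% → €7.64
Eye drops €5.69: OTC medicine → 7% → €0.40
USB-C hub €40.82: electronic goods → 8.25% → €3.37
Area rug (5x8) €141.40: household furniture, €50.00 or more → 5.5% → €7.78
Total tax = €1.01 + €7.28 + €0.50 + €3.74 + €1.69 + €0.62 + €1.26 + €7.64 + €0.40 + €3.37 + €7.78 = €35.29

€35.29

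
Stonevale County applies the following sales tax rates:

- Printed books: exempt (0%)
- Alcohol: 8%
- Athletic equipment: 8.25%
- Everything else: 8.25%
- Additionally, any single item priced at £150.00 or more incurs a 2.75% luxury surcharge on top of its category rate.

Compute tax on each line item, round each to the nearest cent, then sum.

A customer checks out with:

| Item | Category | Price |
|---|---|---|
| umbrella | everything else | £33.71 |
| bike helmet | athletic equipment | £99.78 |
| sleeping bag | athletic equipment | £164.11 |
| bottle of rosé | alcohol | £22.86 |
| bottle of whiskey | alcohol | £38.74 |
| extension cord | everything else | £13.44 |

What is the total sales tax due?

£35.10

Umbrella £33.71: everything else → 8.25% → £2.78
Bike helmet £99.78: athletic equipment → 8.25% → £8.23
Sleeping bag £164.11: athletic equipment → 8.25% + 2.75% surcharge = 11% → £18.05
Bottle of rosé £22.86: alcohol → 8% → £1.83
Bottle of whiskey £38.74: alcohol → 8% → £3.10
Extension cord £13.44: everything else → 8.25% → £1.11
Total tax = £2.78 + £8.23 + £18.05 + £1.83 + £3.10 + £1.11 = £35.10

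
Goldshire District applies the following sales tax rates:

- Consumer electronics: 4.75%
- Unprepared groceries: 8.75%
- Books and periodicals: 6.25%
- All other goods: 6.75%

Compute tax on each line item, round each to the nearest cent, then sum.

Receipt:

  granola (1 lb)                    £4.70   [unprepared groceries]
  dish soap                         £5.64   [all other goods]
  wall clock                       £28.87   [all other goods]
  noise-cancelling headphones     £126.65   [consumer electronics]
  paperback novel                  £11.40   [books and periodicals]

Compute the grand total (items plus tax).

£186.73

Granola (1 lb) £4.70: unprepared groceries → 8.75% → £0.41
Dish soap £5.64: all other goods → 6.75% → £0.38
Wall clock £28.87: all other goods → 6.75% → £1.95
Noise-cancelling headphones £126.65: consumer electronics → 4.75% → £6.02
Paperback novel £11.40: books and periodicals → 6.25% → £0.71
Subtotal = £177.26; tax = £9.47; total due = £186.73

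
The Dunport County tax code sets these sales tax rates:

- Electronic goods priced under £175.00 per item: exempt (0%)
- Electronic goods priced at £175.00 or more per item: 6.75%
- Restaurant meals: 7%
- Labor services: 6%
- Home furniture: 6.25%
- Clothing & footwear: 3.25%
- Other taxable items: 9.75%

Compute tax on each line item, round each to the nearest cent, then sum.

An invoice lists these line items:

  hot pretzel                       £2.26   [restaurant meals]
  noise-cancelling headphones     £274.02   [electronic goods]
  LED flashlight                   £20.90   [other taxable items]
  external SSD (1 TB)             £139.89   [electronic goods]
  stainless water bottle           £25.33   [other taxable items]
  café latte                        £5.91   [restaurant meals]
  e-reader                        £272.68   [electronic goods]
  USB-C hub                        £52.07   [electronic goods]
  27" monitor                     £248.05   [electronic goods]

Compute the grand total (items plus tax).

Hot pretzel £2.26: restaurant meals → 7% → £0.16
Noise-cancelling headphones £274.02: electronic goods, £175.00 or more → 6.75% → £18.50
LED flashlight £20.90: other taxable items → 9.75% → £2.04
External SSD (1 TB) £139.89: electronic goods, under £175.00 → 0% → £0.00
Stainless water bottle £25.33: other taxable items → 9.75% → £2.47
Café latte £5.91: restaurant meals → 7% → £0.41
E-reader £272.68: electronic goods, £175.00 or more → 6.75% → £18.41
USB-C hub £52.07: electronic goods, under £175.00 → 0% → £0.00
27" monitor £248.05: electronic goods, £175.00 or more → 6.75% → £16.74
Subtotal = £1041.11; tax = £58.73; total due = £1099.84

£1099.84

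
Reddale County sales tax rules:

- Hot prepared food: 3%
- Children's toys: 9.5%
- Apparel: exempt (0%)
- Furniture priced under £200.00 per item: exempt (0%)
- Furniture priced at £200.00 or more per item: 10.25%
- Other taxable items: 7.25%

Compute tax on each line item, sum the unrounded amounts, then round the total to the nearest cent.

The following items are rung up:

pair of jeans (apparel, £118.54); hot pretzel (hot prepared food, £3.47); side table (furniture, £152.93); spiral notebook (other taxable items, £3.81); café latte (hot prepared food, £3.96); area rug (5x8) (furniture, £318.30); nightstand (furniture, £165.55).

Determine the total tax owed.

Pair of jeans £118.54: apparel → 0% → £0.00
Hot pretzel £3.47: hot prepared food → 3% → £0.1041
Side table £152.93: furniture, under £200.00 → 0% → £0.00
Spiral notebook £3.81: other taxable items → 7.25% → £0.276225
Café latte £3.96: hot prepared food → 3% → £0.1188
Area rug (5x8) £318.30: furniture, £200.00 or more → 10.25% → £32.62575
Nightstand £165.55: furniture, under £200.00 → 0% → £0.00
Unrounded tax sum = £33.124875 → £33.12

£33.12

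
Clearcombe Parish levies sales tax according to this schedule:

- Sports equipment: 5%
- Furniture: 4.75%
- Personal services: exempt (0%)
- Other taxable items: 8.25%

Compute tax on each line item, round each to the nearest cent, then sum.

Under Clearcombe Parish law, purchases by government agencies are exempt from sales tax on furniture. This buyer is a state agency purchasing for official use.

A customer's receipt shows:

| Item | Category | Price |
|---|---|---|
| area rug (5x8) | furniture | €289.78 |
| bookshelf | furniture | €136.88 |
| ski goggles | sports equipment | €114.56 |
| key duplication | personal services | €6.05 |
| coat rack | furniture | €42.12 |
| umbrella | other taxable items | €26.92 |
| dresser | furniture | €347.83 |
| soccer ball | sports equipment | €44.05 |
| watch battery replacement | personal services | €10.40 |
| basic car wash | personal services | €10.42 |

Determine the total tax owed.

Area rug (5x8) €289.78: furniture, buyer-exempt → 0% → €0.00
Bookshelf €136.88: furniture, buyer-exempt → 0% → €0.00
Ski goggles €114.56: sports equipment → 5% → €5.73
Key duplication €6.05: personal services → 0% → €0.00
Coat rack €42.12: furniture, buyer-exempt → 0% → €0.00
Umbrella €26.92: other taxable items → 8.25% → €2.22
Dresser €347.83: furniture, buyer-exempt → 0% → €0.00
Soccer ball €44.05: sports equipment → 5% → €2.20
Watch battery replacement €10.40: personal services → 0% → €0.00
Basic car wash €10.42: personal services → 0% → €0.00
Total tax = €5.73 + €2.22 + €2.20 = €10.15

€10.15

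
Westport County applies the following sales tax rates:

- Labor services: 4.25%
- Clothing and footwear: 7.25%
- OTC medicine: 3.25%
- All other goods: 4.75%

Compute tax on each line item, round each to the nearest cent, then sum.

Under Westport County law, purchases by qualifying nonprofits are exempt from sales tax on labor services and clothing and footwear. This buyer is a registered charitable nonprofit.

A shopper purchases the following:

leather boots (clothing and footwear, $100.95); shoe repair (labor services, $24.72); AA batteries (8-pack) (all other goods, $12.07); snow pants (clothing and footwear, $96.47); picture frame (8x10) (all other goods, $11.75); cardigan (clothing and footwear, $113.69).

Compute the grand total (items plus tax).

$360.78

Leather boots $100.95: clothing and footwear, buyer-exempt → 0% → $0.00
Shoe repair $24.72: labor services, buyer-exempt → 0% → $0.00
AA batteries (8-pack) $12.07: all other goods → 4.75% → $0.57
Snow pants $96.47: clothing and footwear, buyer-exempt → 0% → $0.00
Picture frame (8x10) $11.75: all other goods → 4.75% → $0.56
Cardigan $113.69: clothing and footwear, buyer-exempt → 0% → $0.00
Subtotal = $359.65; tax = $1.13; total due = $360.78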